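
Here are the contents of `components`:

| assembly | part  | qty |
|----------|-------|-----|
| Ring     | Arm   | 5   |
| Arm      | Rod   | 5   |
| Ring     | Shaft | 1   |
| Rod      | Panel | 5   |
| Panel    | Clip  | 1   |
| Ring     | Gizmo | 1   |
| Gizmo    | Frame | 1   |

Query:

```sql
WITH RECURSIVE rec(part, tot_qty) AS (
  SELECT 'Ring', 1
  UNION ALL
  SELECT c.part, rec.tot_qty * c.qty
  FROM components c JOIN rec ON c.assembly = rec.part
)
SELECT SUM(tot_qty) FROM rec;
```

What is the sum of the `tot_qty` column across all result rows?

Base: (Ring, tot_qty=1).
Iteration 1: components of {Ring} -> Arm = 1*5 = 5, Gizmo = 1*1 = 1, Shaft = 1*1 = 1.
Iteration 2: components of {Arm,Gizmo,Shaft} -> Frame = 1*1 = 1, Rod = 5*5 = 25.
Iteration 3: components of {Frame,Rod} -> Panel = 25*5 = 125.
Iteration 4: components of {Panel} -> Clip = 125*1 = 125.
Iteration 5: no further components; recursion stops.
SUM(tot_qty) = 1 + 5 + 1 + 1 + 25 + 1 + 125 + 125 = 284.

284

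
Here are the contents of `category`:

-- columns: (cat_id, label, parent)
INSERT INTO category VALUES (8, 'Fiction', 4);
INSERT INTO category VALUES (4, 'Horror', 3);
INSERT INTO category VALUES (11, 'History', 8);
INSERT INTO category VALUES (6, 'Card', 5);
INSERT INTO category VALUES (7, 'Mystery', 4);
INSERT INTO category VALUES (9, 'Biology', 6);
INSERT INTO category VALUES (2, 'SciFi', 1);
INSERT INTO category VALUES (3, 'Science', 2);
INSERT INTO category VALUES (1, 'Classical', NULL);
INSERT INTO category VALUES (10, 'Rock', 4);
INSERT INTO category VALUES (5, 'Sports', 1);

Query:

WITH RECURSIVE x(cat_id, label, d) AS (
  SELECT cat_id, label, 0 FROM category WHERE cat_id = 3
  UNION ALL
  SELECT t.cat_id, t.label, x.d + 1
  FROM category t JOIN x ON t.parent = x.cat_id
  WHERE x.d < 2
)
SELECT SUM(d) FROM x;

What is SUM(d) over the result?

7

Base: cat_id=3 (Science) at d 0.
Iteration 1: rows with parent in {3} -> Horror (id 4, d 1).
Iteration 2: rows with parent in {4} -> Mystery (id 7, d 2), Fiction (id 8, d 2), Rock (id 10, d 2).
Iteration 3: d < 2 fails for all current rows; recursion stops.
SUM(d) = 0 + 1 + 2 + 2 + 2 = 7.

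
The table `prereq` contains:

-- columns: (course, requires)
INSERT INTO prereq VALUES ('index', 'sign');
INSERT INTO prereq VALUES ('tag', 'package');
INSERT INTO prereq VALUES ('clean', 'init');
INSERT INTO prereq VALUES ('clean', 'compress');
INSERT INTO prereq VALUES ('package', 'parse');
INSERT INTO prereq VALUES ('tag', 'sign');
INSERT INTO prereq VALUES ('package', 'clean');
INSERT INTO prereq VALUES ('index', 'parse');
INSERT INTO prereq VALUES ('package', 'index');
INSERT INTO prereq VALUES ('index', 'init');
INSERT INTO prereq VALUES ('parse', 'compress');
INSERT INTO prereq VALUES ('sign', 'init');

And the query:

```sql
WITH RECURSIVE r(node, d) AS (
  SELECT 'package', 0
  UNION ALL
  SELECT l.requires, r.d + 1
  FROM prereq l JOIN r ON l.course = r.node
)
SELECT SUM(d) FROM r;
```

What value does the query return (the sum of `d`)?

Base: (package, d=0).
Iteration 1: edges from {package} -> (clean, d=1), (index, d=1), (parse, d=1).
Iteration 2: edges from {clean,index,parse} -> (compress, d=2) x2, (init, d=2) x2, (parse, d=2), (sign, d=2). [UNION ALL keeps all 6 new rows, including repeats]
Iteration 3: edges from {compress,init,parse,sign} -> (compress, d=3), (init, d=3).
Iteration 4: no outgoing edges from {compress,init}; recursion stops.
SUM(d) = 0 + 1 + 1 + 1 + 2 + 2 + 2 + 2 + 2 + 2 + 3 + 3 = 21.

21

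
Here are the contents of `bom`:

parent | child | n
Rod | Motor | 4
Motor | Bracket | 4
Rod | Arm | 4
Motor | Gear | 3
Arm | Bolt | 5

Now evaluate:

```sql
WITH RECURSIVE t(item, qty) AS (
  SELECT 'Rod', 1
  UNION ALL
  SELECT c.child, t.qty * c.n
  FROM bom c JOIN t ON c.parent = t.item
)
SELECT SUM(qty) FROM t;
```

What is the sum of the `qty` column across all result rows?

57

Base: (Rod, qty=1).
Iteration 1: components of {Rod} -> Arm = 1*4 = 4, Motor = 1*4 = 4.
Iteration 2: components of {Arm,Motor} -> Bolt = 4*5 = 20, Bracket = 4*4 = 16, Gear = 4*3 = 12.
Iteration 3: no further components; recursion stops.
SUM(qty) = 1 + 4 + 4 + 16 + 12 + 20 = 57.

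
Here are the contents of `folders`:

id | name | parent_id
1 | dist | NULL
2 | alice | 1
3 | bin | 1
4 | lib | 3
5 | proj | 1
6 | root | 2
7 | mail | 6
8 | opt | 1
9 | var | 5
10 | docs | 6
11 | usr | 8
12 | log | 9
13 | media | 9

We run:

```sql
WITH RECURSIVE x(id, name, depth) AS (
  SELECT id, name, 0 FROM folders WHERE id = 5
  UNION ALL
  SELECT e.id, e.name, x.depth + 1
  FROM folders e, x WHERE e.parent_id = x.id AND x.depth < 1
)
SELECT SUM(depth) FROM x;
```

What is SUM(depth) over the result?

1

Base: id=5 (proj) at depth 0.
Iteration 1: rows with parent_id in {5} -> var (id 9, depth 1).
Iteration 2: depth < 1 fails for all current rows; recursion stops.
SUM(depth) = 0 + 1 = 1.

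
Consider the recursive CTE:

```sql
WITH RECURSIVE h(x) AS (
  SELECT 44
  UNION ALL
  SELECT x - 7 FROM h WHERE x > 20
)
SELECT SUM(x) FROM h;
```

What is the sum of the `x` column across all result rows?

150

Base: x=44.
Iteration 1: 44 > 20 holds -> x = 44 - 7 = 37.
Iteration 2: 37 > 20 holds -> x = 37 - 7 = 30.
Iteration 3: 30 > 20 holds -> x = 30 - 7 = 23.
Iteration 4: 23 > 20 holds -> x = 23 - 7 = 16.
Iteration 5: 16 > 20 fails; recursion stops.
SUM(x) = 44 + 37 + 30 + 23 + 16 = 150.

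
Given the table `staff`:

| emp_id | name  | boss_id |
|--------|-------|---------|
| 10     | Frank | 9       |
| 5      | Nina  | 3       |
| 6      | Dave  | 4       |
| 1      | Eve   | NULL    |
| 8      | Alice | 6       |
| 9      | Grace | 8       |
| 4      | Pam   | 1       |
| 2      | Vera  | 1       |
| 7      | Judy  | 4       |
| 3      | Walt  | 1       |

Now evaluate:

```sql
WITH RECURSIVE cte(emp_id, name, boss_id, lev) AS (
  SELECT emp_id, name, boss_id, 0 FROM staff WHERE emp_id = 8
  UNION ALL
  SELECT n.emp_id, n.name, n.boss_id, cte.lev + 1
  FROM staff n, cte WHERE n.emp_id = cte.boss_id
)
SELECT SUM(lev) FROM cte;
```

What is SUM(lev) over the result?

6

Base: emp_id=8 (Alice), boss_id=6, lev 0.
Iteration 1: join on emp_id=6 -> Dave (id 6, boss_id=4, lev 1).
Iteration 2: join on emp_id=4 -> Pam (id 4, boss_id=1, lev 2).
Iteration 3: join on emp_id=1 -> Eve (id 1, boss_id=NULL, lev 3).
Iteration 4: boss_id is NULL; no match; recursion stops.
SUM(lev) = 0 + 1 + 2 + 3 = 6.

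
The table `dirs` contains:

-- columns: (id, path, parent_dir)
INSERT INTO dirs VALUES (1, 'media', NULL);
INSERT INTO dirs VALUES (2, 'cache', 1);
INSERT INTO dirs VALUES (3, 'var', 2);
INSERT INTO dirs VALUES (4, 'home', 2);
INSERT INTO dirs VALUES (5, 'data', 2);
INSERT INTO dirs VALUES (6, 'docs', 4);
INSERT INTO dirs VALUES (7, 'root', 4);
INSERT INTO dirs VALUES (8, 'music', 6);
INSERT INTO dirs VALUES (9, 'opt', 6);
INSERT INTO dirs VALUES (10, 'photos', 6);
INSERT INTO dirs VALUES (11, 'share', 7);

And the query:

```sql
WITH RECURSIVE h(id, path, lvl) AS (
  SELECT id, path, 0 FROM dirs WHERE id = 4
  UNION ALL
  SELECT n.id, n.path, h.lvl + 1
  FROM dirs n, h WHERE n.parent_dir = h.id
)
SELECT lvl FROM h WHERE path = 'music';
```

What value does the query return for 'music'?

Base: id=4 (home) at lvl 0.
Iteration 1: rows with parent_dir in {4} -> docs (id 6, lvl 1), root (id 7, lvl 1).
Iteration 2: rows with parent_dir in {6,7} -> music (id 8, lvl 2), opt (id 9, lvl 2), photos (id 10, lvl 2), share (id 11, lvl 2).
Iteration 3: no rows with parent_dir in {8,9,10,11}; recursion stops.

2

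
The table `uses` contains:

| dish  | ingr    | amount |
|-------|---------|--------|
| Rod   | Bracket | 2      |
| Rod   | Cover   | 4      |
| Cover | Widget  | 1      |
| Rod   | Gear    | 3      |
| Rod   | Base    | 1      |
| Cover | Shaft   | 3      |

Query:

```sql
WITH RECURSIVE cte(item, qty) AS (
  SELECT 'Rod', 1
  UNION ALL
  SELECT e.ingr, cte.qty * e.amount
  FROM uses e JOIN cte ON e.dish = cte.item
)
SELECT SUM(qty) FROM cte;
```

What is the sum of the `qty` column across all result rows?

Base: (Rod, qty=1).
Iteration 1: components of {Rod} -> Base = 1*1 = 1, Bracket = 1*2 = 2, Cover = 1*4 = 4, Gear = 1*3 = 3.
Iteration 2: components of {Base,Bracket,Cover,Gear} -> Shaft = 4*3 = 12, Widget = 4*1 = 4.
Iteration 3: no further components; recursion stops.
SUM(qty) = 1 + 2 + 4 + 3 + 1 + 4 + 12 = 27.

27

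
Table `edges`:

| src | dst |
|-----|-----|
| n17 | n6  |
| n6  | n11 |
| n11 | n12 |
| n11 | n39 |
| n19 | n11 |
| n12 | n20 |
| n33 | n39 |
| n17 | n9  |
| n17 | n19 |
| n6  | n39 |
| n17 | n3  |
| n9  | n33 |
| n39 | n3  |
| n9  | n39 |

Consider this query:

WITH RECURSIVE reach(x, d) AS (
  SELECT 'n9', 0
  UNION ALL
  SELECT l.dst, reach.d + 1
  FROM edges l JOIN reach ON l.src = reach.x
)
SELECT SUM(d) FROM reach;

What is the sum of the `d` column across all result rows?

Base: (n9, d=0).
Iteration 1: edges from {n9} -> (n33, d=1), (n39, d=1).
Iteration 2: edges from {n33,n39} -> (n3, d=2), (n39, d=2).
Iteration 3: edges from {n3,n39} -> (n3, d=3).
Iteration 4: no outgoing edges from {n3}; recursion stops.
SUM(d) = 0 + 1 + 1 + 2 + 2 + 3 = 9.

9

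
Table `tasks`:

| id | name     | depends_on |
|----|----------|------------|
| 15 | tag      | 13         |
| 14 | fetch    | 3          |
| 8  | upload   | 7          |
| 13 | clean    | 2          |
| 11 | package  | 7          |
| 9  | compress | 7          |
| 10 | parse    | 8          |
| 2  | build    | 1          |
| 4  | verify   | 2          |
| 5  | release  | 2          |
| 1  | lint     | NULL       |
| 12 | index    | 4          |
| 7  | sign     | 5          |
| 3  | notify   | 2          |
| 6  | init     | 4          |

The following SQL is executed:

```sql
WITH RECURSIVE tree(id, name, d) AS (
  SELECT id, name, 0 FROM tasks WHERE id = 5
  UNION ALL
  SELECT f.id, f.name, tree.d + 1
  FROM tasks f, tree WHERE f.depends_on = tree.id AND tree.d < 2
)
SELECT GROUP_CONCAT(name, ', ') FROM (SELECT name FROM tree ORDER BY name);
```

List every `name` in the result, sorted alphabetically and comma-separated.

compress, package, release, sign, upload

Base: id=5 (release) at d 0.
Iteration 1: rows with depends_on in {5} -> sign (id 7, d 1).
Iteration 2: rows with depends_on in {7} -> upload (id 8, d 2), compress (id 9, d 2), package (id 11, d 2).
Iteration 3: d < 2 fails for all current rows; recursion stops.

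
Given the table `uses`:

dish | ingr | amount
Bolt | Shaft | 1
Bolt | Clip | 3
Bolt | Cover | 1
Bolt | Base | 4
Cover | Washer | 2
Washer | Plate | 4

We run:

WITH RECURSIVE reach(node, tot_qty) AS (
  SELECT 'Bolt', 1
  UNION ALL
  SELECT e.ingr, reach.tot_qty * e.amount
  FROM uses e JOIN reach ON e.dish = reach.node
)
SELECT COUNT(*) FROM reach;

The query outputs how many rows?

7

Base: (Bolt, tot_qty=1).
Iteration 1: components of {Bolt} -> Base = 1*4 = 4, Clip = 1*3 = 3, Cover = 1*1 = 1, Shaft = 1*1 = 1.
Iteration 2: components of {Base,Clip,Cover,Shaft} -> Washer = 1*2 = 2.
Iteration 3: components of {Washer} -> Plate = 2*4 = 8.
Iteration 4: no further components; recursion stops.
Total rows emitted: 7.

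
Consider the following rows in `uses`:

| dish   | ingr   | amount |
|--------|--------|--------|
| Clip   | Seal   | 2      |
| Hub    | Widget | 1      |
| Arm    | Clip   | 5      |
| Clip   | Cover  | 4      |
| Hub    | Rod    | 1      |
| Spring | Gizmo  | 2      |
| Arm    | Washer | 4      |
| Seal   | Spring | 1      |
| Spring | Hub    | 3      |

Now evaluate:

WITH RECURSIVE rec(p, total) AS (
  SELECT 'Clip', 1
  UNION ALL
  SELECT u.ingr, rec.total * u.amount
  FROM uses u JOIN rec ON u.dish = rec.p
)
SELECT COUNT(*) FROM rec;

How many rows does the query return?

8

Base: (Clip, total=1).
Iteration 1: components of {Clip} -> Cover = 1*4 = 4, Seal = 1*2 = 2.
Iteration 2: components of {Cover,Seal} -> Spring = 2*1 = 2.
Iteration 3: components of {Spring} -> Gizmo = 2*2 = 4, Hub = 2*3 = 6.
Iteration 4: components of {Gizmo,Hub} -> Rod = 6*1 = 6, Widget = 6*1 = 6.
Iteration 5: no further components; recursion stops.
Total rows emitted: 8.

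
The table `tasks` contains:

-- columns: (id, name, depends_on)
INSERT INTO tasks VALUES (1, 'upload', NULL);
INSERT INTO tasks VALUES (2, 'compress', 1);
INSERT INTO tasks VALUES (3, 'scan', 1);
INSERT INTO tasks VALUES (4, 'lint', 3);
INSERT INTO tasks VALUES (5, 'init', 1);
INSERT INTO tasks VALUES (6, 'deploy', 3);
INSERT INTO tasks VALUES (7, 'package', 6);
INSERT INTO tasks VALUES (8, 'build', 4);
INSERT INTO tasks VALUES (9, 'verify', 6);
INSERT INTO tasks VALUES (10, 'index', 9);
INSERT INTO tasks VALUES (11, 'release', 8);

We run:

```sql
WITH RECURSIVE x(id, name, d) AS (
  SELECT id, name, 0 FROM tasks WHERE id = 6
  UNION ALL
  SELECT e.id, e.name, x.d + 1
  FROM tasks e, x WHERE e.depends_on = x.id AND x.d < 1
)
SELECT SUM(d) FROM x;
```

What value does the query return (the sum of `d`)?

2

Base: id=6 (deploy) at d 0.
Iteration 1: rows with depends_on in {6} -> package (id 7, d 1), verify (id 9, d 1).
Iteration 2: d < 1 fails for all current rows; recursion stops.
SUM(d) = 0 + 1 + 1 = 2.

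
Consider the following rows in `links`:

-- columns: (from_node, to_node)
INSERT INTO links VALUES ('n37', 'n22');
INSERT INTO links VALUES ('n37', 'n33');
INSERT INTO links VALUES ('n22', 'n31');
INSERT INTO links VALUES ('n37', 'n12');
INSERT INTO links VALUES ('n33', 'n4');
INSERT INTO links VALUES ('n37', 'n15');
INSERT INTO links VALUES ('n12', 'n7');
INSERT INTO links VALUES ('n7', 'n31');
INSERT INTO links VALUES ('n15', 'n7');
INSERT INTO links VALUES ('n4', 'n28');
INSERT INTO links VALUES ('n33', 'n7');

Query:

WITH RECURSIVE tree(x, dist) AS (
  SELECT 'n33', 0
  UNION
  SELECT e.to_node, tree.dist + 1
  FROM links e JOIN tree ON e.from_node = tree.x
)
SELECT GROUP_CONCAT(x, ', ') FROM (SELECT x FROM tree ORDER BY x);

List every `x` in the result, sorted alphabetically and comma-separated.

n28, n31, n33, n4, n7

Base: (n33, dist=0).
Iteration 1: edges from {n33} -> (n4, dist=1), (n7, dist=1).
Iteration 2: edges from {n4,n7} -> (n28, dist=2), (n31, dist=2).
Iteration 3: no outgoing edges from {n28,n31}; recursion stops.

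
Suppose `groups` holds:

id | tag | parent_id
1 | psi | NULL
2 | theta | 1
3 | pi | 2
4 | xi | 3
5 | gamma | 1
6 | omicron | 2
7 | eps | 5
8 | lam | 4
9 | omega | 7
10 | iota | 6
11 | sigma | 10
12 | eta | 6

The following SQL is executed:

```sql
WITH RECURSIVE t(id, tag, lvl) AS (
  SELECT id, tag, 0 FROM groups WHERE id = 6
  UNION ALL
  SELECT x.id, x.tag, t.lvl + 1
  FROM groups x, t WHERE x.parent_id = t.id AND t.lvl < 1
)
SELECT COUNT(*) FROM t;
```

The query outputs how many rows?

Base: id=6 (omicron) at lvl 0.
Iteration 1: rows with parent_id in {6} -> iota (id 10, lvl 1), eta (id 12, lvl 1).
Iteration 2: lvl < 1 fails for all current rows; recursion stops.
Total rows emitted: 3.

3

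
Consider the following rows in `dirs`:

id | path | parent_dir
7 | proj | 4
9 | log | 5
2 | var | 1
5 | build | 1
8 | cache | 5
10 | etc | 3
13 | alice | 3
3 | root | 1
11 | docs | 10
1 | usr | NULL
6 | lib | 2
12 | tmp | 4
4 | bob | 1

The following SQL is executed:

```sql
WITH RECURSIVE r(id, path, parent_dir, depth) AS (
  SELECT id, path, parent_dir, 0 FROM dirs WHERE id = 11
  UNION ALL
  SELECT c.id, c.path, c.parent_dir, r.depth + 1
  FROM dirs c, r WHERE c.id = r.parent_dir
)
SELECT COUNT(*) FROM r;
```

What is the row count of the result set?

Base: id=11 (docs), parent_dir=10, depth 0.
Iteration 1: join on id=10 -> etc (id 10, parent_dir=3, depth 1).
Iteration 2: join on id=3 -> root (id 3, parent_dir=1, depth 2).
Iteration 3: join on id=1 -> usr (id 1, parent_dir=NULL, depth 3).
Iteration 4: parent_dir is NULL; no match; recursion stops.
Total rows emitted: 4.

4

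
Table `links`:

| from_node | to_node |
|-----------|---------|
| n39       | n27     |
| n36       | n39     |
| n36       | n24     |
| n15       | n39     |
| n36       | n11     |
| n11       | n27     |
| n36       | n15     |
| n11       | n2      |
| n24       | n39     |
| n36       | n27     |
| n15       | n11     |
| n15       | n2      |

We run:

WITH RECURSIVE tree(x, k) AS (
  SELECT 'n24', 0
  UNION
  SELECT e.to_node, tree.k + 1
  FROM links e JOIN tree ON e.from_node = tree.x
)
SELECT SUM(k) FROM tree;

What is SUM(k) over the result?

3

Base: (n24, k=0).
Iteration 1: edges from {n24} -> (n39, k=1).
Iteration 2: edges from {n39} -> (n27, k=2).
Iteration 3: no outgoing edges from {n27}; recursion stops.
SUM(k) = 0 + 1 + 2 = 3.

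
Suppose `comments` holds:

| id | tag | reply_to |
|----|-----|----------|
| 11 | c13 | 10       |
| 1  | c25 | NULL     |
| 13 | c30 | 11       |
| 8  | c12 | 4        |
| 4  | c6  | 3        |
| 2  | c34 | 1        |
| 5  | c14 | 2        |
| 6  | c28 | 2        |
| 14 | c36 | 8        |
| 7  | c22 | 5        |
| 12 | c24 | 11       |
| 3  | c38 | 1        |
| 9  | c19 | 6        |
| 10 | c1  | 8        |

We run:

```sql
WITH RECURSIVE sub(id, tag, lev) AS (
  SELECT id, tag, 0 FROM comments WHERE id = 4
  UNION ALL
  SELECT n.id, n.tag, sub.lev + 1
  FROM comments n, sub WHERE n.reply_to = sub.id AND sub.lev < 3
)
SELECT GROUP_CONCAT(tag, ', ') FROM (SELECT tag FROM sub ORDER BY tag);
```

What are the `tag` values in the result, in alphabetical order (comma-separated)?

Base: id=4 (c6) at lev 0.
Iteration 1: rows with reply_to in {4} -> c12 (id 8, lev 1).
Iteration 2: rows with reply_to in {8} -> c1 (id 10, lev 2), c36 (id 14, lev 2).
Iteration 3: rows with reply_to in {10,14} -> c13 (id 11, lev 3).
Iteration 4: lev < 3 fails for all current rows; recursion stops.

c1, c12, c13, c36, c6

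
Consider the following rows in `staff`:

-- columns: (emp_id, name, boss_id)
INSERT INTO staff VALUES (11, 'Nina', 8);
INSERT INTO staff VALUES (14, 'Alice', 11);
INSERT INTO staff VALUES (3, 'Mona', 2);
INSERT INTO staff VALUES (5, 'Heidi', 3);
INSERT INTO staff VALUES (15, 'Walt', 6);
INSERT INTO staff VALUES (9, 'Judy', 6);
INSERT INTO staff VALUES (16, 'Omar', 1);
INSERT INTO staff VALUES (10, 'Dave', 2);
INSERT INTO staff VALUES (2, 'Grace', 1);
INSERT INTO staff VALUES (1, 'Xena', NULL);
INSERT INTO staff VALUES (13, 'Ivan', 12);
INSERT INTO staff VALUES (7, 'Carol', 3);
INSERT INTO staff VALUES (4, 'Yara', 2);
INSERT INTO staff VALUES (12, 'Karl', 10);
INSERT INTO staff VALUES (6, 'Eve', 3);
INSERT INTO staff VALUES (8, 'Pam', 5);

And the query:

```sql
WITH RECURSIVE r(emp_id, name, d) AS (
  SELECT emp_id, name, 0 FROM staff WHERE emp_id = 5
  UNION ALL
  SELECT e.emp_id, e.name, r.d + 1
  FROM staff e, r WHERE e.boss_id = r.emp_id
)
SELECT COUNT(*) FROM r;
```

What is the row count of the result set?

Base: emp_id=5 (Heidi) at d 0.
Iteration 1: rows with boss_id in {5} -> Pam (id 8, d 1).
Iteration 2: rows with boss_id in {8} -> Nina (id 11, d 2).
Iteration 3: rows with boss_id in {11} -> Alice (id 14, d 3).
Iteration 4: no rows with boss_id in {14}; recursion stops.
Total rows emitted: 4.

4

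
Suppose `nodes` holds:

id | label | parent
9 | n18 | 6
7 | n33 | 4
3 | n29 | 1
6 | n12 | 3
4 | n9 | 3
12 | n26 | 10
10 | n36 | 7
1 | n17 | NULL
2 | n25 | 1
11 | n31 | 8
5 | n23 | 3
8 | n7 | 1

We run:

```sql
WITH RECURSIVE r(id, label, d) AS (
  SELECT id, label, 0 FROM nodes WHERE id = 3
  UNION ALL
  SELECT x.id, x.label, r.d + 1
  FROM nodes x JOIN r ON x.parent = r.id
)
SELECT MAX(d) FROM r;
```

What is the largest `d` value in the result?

Base: id=3 (n29) at d 0.
Iteration 1: rows with parent in {3} -> n9 (id 4, d 1), n23 (id 5, d 1), n12 (id 6, d 1).
Iteration 2: rows with parent in {4,5,6} -> n33 (id 7, d 2), n18 (id 9, d 2).
Iteration 3: rows with parent in {7,9} -> n36 (id 10, d 3).
Iteration 4: rows with parent in {10} -> n26 (id 12, d 4).
Iteration 5: no rows with parent in {12}; recursion stops.
d values: 0, 1, 1, 1, 2, 2, 3, 4; the maximum is 4.

4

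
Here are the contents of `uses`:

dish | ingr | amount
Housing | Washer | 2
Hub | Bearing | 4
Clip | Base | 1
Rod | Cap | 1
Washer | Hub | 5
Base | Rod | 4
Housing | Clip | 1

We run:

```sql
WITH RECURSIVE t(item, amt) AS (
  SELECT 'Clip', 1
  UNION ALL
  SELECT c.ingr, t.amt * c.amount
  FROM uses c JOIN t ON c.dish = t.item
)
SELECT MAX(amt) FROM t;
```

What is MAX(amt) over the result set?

Base: (Clip, amt=1).
Iteration 1: components of {Clip} -> Base = 1*1 = 1.
Iteration 2: components of {Base} -> Rod = 1*4 = 4.
Iteration 3: components of {Rod} -> Cap = 4*1 = 4.
Iteration 4: no further components; recursion stops.
amt values: 1, 1, 4, 4; the maximum is 4.

4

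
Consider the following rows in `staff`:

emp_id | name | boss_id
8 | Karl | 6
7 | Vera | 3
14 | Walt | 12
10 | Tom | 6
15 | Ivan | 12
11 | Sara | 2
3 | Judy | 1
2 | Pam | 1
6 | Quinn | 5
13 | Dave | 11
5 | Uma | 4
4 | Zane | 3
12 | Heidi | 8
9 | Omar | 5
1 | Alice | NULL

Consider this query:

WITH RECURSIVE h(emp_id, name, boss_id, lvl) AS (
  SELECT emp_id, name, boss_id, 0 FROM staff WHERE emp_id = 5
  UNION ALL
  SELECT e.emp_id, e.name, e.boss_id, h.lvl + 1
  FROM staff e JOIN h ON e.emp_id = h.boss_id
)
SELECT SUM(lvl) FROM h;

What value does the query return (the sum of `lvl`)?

Base: emp_id=5 (Uma), boss_id=4, lvl 0.
Iteration 1: join on emp_id=4 -> Zane (id 4, boss_id=3, lvl 1).
Iteration 2: join on emp_id=3 -> Judy (id 3, boss_id=1, lvl 2).
Iteration 3: join on emp_id=1 -> Alice (id 1, boss_id=NULL, lvl 3).
Iteration 4: boss_id is NULL; no match; recursion stops.
SUM(lvl) = 0 + 1 + 2 + 3 = 6.

6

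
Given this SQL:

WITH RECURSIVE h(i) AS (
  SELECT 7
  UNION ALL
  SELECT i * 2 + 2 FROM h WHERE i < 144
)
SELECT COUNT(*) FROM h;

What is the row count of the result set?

Base: i=7.
Iteration 1: 7 < 144 holds -> i = 7 * 2 + 2 = 16.
Iteration 2: 16 < 144 holds -> i = 16 * 2 + 2 = 34.
Iteration 3: 34 < 144 holds -> i = 34 * 2 + 2 = 70.
Iteration 4: 70 < 144 holds -> i = 70 * 2 + 2 = 142.
Iteration 5: 142 < 144 holds -> i = 142 * 2 + 2 = 286.
Iteration 6: 286 < 144 fails; recursion stops.
Total rows emitted: 6.

6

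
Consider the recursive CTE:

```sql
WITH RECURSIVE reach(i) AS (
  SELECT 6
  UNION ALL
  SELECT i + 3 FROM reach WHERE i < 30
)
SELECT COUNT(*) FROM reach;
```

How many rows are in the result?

9

Base: i=6.
Iteration 1: 6 < 30 holds -> i = 6 + 3 = 9.
Iteration 2: 9 < 30 holds -> i = 9 + 3 = 12.
Iteration 3: 12 < 30 holds -> i = 12 + 3 = 15.
Iteration 4: 15 < 30 holds -> i = 15 + 3 = 18.
Iteration 5: 18 < 30 holds -> i = 18 + 3 = 21.
Iteration 6: 21 < 30 holds -> i = 21 + 3 = 24.
Iteration 7: 24 < 30 holds -> i = 24 + 3 = 27.
Iteration 8: 27 < 30 holds -> i = 27 + 3 = 30.
Iteration 9: 30 < 30 fails; recursion stops.
Total rows emitted: 9.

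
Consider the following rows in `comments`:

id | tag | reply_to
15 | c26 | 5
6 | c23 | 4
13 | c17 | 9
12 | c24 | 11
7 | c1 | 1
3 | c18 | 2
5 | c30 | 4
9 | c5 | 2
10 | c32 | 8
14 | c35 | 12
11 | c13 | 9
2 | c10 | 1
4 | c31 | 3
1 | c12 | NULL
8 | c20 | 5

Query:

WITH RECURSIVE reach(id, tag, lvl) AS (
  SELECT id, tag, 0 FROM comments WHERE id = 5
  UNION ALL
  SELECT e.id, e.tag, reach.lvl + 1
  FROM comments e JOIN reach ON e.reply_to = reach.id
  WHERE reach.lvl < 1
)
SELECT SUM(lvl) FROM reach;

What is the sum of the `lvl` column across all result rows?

2

Base: id=5 (c30) at lvl 0.
Iteration 1: rows with reply_to in {5} -> c20 (id 8, lvl 1), c26 (id 15, lvl 1).
Iteration 2: lvl < 1 fails for all current rows; recursion stops.
SUM(lvl) = 0 + 1 + 1 = 2.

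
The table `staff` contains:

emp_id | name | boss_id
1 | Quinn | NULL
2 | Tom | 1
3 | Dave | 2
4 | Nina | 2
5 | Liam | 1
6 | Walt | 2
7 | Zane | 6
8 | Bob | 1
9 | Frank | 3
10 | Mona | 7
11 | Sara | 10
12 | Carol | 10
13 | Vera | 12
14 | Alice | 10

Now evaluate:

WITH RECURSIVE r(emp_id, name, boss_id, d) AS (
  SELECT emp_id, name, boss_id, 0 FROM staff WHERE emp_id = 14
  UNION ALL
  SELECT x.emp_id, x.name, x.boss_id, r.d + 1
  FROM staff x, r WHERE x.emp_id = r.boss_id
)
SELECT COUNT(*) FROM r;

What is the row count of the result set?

Base: emp_id=14 (Alice), boss_id=10, d 0.
Iteration 1: join on emp_id=10 -> Mona (id 10, boss_id=7, d 1).
Iteration 2: join on emp_id=7 -> Zane (id 7, boss_id=6, d 2).
Iteration 3: join on emp_id=6 -> Walt (id 6, boss_id=2, d 3).
Iteration 4: join on emp_id=2 -> Tom (id 2, boss_id=1, d 4).
Iteration 5: join on emp_id=1 -> Quinn (id 1, boss_id=NULL, d 5).
Iteration 6: boss_id is NULL; no match; recursion stops.
Total rows emitted: 6.

6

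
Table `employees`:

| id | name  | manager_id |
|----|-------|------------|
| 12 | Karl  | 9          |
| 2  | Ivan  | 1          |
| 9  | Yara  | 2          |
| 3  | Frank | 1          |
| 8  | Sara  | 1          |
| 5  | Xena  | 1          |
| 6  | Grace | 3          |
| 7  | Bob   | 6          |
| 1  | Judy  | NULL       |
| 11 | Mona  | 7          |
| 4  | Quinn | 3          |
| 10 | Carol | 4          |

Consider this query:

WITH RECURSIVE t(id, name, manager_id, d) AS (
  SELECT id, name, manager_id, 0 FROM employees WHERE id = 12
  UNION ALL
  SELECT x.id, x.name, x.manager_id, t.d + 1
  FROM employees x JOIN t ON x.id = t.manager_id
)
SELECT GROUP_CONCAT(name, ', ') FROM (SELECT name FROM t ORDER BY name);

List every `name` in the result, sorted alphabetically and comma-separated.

Base: id=12 (Karl), manager_id=9, d 0.
Iteration 1: join on id=9 -> Yara (id 9, manager_id=2, d 1).
Iteration 2: join on id=2 -> Ivan (id 2, manager_id=1, d 2).
Iteration 3: join on id=1 -> Judy (id 1, manager_id=NULL, d 3).
Iteration 4: manager_id is NULL; no match; recursion stops.

Ivan, Judy, Karl, Yara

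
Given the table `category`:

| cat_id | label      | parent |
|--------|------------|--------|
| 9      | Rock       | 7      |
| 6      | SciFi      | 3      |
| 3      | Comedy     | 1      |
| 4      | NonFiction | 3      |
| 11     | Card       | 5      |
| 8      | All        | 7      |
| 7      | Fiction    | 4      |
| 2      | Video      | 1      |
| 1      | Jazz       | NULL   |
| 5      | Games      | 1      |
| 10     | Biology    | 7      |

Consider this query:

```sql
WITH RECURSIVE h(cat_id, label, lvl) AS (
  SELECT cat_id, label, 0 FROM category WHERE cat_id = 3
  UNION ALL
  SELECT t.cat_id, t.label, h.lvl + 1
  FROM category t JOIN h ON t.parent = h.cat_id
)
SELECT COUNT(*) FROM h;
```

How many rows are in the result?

7

Base: cat_id=3 (Comedy) at lvl 0.
Iteration 1: rows with parent in {3} -> NonFiction (id 4, lvl 1), SciFi (id 6, lvl 1).
Iteration 2: rows with parent in {4,6} -> Fiction (id 7, lvl 2).
Iteration 3: rows with parent in {7} -> All (id 8, lvl 3), Rock (id 9, lvl 3), Biology (id 10, lvl 3).
Iteration 4: no rows with parent in {8,9,10}; recursion stops.
Total rows emitted: 7.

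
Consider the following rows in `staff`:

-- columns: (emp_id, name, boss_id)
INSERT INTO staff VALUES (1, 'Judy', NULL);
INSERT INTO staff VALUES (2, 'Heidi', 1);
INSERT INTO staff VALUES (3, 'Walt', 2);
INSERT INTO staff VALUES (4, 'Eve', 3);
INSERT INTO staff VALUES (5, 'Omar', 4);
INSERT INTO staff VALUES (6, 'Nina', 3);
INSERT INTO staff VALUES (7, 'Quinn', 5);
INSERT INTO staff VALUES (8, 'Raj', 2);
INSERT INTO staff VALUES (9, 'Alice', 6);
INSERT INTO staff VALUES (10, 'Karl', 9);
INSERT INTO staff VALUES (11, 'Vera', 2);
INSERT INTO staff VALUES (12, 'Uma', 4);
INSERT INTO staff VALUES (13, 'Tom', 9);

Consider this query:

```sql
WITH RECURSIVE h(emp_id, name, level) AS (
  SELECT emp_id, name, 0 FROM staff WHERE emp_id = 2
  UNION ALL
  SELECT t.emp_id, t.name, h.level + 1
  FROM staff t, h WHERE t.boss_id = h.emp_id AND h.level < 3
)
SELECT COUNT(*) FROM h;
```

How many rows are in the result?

9

Base: emp_id=2 (Heidi) at level 0.
Iteration 1: rows with boss_id in {2} -> Walt (id 3, level 1), Raj (id 8, level 1), Vera (id 11, level 1).
Iteration 2: rows with boss_id in {3,8,11} -> Eve (id 4, level 2), Nina (id 6, level 2).
Iteration 3: rows with boss_id in {4,6} -> Omar (id 5, level 3), Alice (id 9, level 3), Uma (id 12, level 3).
Iteration 4: level < 3 fails for all current rows; recursion stops.
Total rows emitted: 9.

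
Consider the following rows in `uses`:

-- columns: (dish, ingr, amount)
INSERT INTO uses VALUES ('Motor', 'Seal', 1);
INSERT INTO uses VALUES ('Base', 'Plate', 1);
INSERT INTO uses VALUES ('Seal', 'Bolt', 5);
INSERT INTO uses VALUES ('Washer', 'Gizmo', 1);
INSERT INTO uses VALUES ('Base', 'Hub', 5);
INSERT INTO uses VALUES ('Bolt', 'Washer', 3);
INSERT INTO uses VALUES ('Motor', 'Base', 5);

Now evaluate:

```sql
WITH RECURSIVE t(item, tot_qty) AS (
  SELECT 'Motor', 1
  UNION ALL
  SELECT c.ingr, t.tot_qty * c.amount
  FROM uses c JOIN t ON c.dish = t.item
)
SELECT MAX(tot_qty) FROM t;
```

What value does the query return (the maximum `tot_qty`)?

Base: (Motor, tot_qty=1).
Iteration 1: components of {Motor} -> Base = 1*5 = 5, Seal = 1*1 = 1.
Iteration 2: components of {Base,Seal} -> Bolt = 1*5 = 5, Hub = 5*5 = 25, Plate = 5*1 = 5.
Iteration 3: components of {Bolt,Hub,Plate} -> Washer = 5*3 = 15.
Iteration 4: components of {Washer} -> Gizmo = 15*1 = 15.
Iteration 5: no further components; recursion stops.
tot_qty values: 1, 5, 1, 25, 5, 5, 15, 15; the maximum is 25.

25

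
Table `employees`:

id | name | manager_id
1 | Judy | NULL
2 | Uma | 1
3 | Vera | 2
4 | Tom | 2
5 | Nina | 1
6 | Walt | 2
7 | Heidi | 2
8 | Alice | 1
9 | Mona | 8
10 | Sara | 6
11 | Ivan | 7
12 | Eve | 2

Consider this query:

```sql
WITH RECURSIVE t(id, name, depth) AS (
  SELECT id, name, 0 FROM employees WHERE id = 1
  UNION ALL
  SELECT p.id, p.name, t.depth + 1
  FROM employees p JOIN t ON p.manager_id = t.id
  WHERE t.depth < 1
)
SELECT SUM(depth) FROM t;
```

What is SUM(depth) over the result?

Base: id=1 (Judy) at depth 0.
Iteration 1: rows with manager_id in {1} -> Uma (id 2, depth 1), Nina (id 5, depth 1), Alice (id 8, depth 1).
Iteration 2: depth < 1 fails for all current rows; recursion stops.
SUM(depth) = 0 + 1 + 1 + 1 = 3.

3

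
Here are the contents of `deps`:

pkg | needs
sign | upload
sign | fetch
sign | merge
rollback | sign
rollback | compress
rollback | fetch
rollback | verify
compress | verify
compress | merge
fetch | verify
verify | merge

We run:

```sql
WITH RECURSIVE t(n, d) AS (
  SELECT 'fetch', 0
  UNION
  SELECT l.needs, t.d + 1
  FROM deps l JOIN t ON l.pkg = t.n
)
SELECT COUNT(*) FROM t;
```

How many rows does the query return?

3

Base: (fetch, d=0).
Iteration 1: edges from {fetch} -> (verify, d=1).
Iteration 2: edges from {verify} -> (merge, d=2).
Iteration 3: no outgoing edges from {merge}; recursion stops.
Total rows emitted: 3.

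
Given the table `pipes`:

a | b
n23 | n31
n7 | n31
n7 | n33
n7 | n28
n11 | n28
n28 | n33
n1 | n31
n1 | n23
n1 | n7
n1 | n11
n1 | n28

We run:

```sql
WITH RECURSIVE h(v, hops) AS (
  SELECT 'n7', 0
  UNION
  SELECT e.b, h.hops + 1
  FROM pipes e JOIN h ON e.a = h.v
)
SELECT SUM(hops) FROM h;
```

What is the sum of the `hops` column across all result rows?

5

Base: (n7, hops=0).
Iteration 1: edges from {n7} -> (n28, hops=1), (n31, hops=1), (n33, hops=1).
Iteration 2: edges from {n28,n31,n33} -> (n33, hops=2).
Iteration 3: no outgoing edges from {n33}; recursion stops.
SUM(hops) = 0 + 1 + 1 + 1 + 2 = 5.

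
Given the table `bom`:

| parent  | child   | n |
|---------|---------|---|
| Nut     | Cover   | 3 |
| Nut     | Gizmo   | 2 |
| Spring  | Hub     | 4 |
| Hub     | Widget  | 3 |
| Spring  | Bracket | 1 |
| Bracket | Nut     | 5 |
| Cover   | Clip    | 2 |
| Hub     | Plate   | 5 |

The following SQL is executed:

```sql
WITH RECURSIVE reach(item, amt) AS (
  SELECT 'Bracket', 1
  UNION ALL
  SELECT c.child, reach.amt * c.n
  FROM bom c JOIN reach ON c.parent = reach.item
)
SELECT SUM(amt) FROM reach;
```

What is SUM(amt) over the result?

61

Base: (Bracket, amt=1).
Iteration 1: components of {Bracket} -> Nut = 1*5 = 5.
Iteration 2: components of {Nut} -> Cover = 5*3 = 15, Gizmo = 5*2 = 10.
Iteration 3: components of {Cover,Gizmo} -> Clip = 15*2 = 30.
Iteration 4: no further components; recursion stops.
SUM(amt) = 1 + 5 + 15 + 10 + 30 = 61.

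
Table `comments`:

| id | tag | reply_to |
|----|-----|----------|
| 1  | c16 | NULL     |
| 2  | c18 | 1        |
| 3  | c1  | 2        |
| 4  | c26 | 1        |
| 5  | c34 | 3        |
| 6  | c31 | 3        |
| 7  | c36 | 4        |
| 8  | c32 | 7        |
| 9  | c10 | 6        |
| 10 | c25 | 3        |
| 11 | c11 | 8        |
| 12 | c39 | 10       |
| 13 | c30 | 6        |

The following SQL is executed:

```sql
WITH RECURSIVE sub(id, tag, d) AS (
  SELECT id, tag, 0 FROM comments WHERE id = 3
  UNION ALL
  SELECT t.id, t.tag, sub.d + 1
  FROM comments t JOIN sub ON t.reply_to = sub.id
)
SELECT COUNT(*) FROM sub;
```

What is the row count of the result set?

Base: id=3 (c1) at d 0.
Iteration 1: rows with reply_to in {3} -> c34 (id 5, d 1), c31 (id 6, d 1), c25 (id 10, d 1).
Iteration 2: rows with reply_to in {5,6,10} -> c10 (id 9, d 2), c39 (id 12, d 2), c30 (id 13, d 2).
Iteration 3: no rows with reply_to in {9,12,13}; recursion stops.
Total rows emitted: 7.

7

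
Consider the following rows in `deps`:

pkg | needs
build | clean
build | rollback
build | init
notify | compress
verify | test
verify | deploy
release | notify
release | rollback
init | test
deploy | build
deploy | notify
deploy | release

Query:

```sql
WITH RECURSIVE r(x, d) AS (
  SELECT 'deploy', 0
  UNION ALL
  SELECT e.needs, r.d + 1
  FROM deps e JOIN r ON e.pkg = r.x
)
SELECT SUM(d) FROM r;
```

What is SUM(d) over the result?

Base: (deploy, d=0).
Iteration 1: edges from {deploy} -> (build, d=1), (notify, d=1), (release, d=1).
Iteration 2: edges from {build,notify,release} -> (clean, d=2), (compress, d=2), (init, d=2), (notify, d=2), (rollback, d=2) x2. [UNION ALL keeps all 6 new rows, including repeats]
Iteration 3: edges from {clean,compress,init,notify,rollback} -> (compress, d=3), (test, d=3).
Iteration 4: no outgoing edges from {compress,test}; recursion stops.
SUM(d) = 0 + 1 + 1 + 1 + 2 + 2 + 2 + 2 + 2 + 2 + 3 + 3 = 21.

21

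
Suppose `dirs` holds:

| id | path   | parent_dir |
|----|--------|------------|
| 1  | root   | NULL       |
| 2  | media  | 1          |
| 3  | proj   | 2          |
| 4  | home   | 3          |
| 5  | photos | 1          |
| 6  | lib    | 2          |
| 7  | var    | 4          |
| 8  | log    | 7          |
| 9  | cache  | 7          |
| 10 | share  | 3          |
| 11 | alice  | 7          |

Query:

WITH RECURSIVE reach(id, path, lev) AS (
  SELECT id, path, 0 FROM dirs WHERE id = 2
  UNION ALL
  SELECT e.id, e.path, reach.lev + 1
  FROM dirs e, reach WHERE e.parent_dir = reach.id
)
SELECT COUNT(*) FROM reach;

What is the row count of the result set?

9

Base: id=2 (media) at lev 0.
Iteration 1: rows with parent_dir in {2} -> proj (id 3, lev 1), lib (id 6, lev 1).
Iteration 2: rows with parent_dir in {3,6} -> home (id 4, lev 2), share (id 10, lev 2).
Iteration 3: rows with parent_dir in {4,10} -> var (id 7, lev 3).
Iteration 4: rows with parent_dir in {7} -> log (id 8, lev 4), cache (id 9, lev 4), alice (id 11, lev 4).
Iteration 5: no rows with parent_dir in {8,9,11}; recursion stops.
Total rows emitted: 9.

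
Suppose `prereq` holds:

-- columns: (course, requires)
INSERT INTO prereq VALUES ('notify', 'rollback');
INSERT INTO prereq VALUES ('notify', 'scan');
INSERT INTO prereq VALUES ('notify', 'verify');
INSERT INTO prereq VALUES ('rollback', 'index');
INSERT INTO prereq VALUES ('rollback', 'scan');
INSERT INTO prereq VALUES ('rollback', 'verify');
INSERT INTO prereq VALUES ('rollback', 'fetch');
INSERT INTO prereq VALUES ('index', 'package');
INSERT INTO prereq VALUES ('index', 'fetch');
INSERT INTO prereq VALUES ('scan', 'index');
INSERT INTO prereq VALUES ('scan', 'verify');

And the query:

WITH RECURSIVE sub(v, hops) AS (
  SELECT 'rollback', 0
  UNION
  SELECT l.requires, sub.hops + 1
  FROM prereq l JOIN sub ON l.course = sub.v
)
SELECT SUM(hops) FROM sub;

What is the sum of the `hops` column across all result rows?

18

Base: (rollback, hops=0).
Iteration 1: edges from {rollback} -> (fetch, hops=1), (index, hops=1), (scan, hops=1), (verify, hops=1).
Iteration 2: edges from {fetch,index,scan,verify} -> (fetch, hops=2), (index, hops=2), (package, hops=2), (verify, hops=2).
Iteration 3: edges from {fetch,index,package,verify} -> (fetch, hops=3), (package, hops=3).
Iteration 4: no outgoing edges from {fetch,package}; recursion stops.
SUM(hops) = 0 + 1 + 1 + 1 + 1 + 2 + 2 + 2 + 2 + 3 + 3 = 18.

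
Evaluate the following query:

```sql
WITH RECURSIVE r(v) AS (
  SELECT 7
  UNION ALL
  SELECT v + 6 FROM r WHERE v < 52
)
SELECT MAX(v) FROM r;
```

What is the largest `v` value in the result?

Base: v=7.
Iteration 1: 7 < 52 holds -> v = 7 + 6 = 13.
Iteration 2: 13 < 52 holds -> v = 13 + 6 = 19.
Iteration 3: 19 < 52 holds -> v = 19 + 6 = 25.
Iteration 4: 25 < 52 holds -> v = 25 + 6 = 31.
Iteration 5: 31 < 52 holds -> v = 31 + 6 = 37.
Iteration 6: 37 < 52 holds -> v = 37 + 6 = 43.
Iteration 7: 43 < 52 holds -> v = 43 + 6 = 49.
Iteration 8: 49 < 52 holds -> v = 49 + 6 = 55.
Iteration 9: 55 < 52 fails; recursion stops.
v values: 7, 13, 19, 25, 31, 37, 43, 49, 55; the maximum is 55.

55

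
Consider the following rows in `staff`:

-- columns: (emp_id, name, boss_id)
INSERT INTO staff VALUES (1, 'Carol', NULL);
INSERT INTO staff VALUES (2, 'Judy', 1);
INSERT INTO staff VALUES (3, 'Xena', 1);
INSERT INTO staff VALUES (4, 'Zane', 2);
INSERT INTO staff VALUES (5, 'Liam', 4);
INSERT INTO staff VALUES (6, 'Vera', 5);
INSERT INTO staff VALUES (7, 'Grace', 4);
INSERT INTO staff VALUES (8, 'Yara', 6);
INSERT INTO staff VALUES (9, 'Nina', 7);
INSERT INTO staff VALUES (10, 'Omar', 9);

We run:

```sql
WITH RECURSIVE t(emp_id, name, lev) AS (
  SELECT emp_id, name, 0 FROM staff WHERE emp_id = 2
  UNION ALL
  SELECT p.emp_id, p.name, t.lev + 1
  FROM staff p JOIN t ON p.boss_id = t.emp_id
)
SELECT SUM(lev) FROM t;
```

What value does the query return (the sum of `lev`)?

19

Base: emp_id=2 (Judy) at lev 0.
Iteration 1: rows with boss_id in {2} -> Zane (id 4, lev 1).
Iteration 2: rows with boss_id in {4} -> Liam (id 5, lev 2), Grace (id 7, lev 2).
Iteration 3: rows with boss_id in {5,7} -> Vera (id 6, lev 3), Nina (id 9, lev 3).
Iteration 4: rows with boss_id in {6,9} -> Yara (id 8, lev 4), Omar (id 10, lev 4).
Iteration 5: no rows with boss_id in {8,10}; recursion stops.
SUM(lev) = 0 + 1 + 2 + 2 + 3 + 3 + 4 + 4 = 19.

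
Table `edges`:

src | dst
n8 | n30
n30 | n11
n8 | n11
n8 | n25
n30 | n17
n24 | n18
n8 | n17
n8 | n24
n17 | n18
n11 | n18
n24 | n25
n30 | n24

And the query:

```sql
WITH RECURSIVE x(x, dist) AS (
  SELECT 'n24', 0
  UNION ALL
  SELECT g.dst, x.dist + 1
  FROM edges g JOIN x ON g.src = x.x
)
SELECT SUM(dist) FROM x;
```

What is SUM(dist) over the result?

2

Base: (n24, dist=0).
Iteration 1: edges from {n24} -> (n18, dist=1), (n25, dist=1).
Iteration 2: no outgoing edges from {n18,n25}; recursion stops.
SUM(dist) = 0 + 1 + 1 = 2.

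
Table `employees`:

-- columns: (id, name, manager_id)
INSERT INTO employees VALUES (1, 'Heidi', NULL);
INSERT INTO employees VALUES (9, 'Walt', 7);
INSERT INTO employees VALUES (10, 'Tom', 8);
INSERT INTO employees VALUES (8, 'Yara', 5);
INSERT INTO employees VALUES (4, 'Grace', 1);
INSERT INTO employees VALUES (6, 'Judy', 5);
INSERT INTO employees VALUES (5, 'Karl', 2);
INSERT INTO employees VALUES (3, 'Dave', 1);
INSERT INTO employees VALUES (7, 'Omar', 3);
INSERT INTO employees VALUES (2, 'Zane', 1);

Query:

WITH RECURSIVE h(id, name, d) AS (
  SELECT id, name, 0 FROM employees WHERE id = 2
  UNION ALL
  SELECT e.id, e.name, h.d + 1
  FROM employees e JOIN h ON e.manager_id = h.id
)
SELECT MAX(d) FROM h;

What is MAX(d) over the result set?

Base: id=2 (Zane) at d 0.
Iteration 1: rows with manager_id in {2} -> Karl (id 5, d 1).
Iteration 2: rows with manager_id in {5} -> Judy (id 6, d 2), Yara (id 8, d 2).
Iteration 3: rows with manager_id in {6,8} -> Tom (id 10, d 3).
Iteration 4: no rows with manager_id in {10}; recursion stops.
d values: 0, 1, 2, 2, 3; the maximum is 3.

3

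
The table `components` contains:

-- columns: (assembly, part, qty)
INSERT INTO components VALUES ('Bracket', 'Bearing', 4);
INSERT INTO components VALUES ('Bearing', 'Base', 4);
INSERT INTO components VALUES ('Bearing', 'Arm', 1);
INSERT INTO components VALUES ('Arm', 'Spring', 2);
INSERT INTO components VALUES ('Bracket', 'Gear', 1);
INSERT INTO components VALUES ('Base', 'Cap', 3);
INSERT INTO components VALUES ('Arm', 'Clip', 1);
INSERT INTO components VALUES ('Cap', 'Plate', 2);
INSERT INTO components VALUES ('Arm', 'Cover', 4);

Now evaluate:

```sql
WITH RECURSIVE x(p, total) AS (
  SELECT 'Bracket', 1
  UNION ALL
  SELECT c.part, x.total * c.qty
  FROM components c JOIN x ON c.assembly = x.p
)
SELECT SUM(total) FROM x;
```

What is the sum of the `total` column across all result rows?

198

Base: (Bracket, total=1).
Iteration 1: components of {Bracket} -> Bearing = 1*4 = 4, Gear = 1*1 = 1.
Iteration 2: components of {Bearing,Gear} -> Arm = 4*1 = 4, Base = 4*4 = 16.
Iteration 3: components of {Arm,Base} -> Cap = 16*3 = 48, Clip = 4*1 = 4, Cover = 4*4 = 16, Spring = 4*2 = 8.
Iteration 4: components of {Cap,Clip,Cover,Spring} -> Plate = 48*2 = 96.
Iteration 5: no further components; recursion stops.
SUM(total) = 1 + 4 + 1 + 16 + 4 + 48 + 8 + 4 + 16 + 96 = 198.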